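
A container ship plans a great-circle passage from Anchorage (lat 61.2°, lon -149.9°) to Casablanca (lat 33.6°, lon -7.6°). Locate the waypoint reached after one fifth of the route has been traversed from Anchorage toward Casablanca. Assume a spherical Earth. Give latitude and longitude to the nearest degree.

≈ lat 73°, lon -121°

From cos δ = sin φ₁ sin φ₂ + cos φ₁ cos φ₂ cos Δλ, the central angle is δ ≈ 1.403 rad (80.4°).
Interpolate at f = 1/5 with slerp weights a = sin((1−f)δ)/sin δ ≈ 0.914, b = sin(fδ)/sin δ ≈ 0.281.
p = a·p₁ + b·p₂ ≈ (-0.149, -0.252, 0.956); φ = arcsin(p_z) ≈ 72.99°, λ = atan2(p_y, p_x) ≈ -120.63°.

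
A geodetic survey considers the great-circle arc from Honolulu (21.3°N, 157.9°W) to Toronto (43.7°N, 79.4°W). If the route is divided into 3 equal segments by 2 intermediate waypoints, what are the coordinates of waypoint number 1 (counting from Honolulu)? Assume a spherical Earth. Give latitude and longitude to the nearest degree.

≈ 34°N, 137°W

Convert each endpoint to a unit vector on the sphere (x = cos φ cos λ, y = cos φ sin λ, z = sin φ).
The central angle between the endpoints is δ = arccos(p₁·p₂) ≈ 1.175 rad (67.3°).
Interpolate at f = 1/3 with slerp weights a = sin((1−f)δ)/sin δ ≈ 0.765, b = sin(fδ)/sin δ ≈ 0.414.
p = a·p₁ + b·p₂ ≈ (-0.605, -0.562, 0.564); φ = arcsin(p_z) ≈ 34.31°, λ = atan2(p_y, p_x) ≈ -137.11°.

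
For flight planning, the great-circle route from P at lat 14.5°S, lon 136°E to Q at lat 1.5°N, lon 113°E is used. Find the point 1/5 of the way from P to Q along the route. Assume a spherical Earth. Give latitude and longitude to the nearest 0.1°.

From cos δ = sin φ₁ sin φ₂ + cos φ₁ cos φ₂ cos Δλ, the central angle is δ ≈ 0.486 rad (27.8°).
Interpolate at f = 1/5 with slerp weights a = sin((1−f)δ)/sin δ ≈ 0.812, b = sin(fδ)/sin δ ≈ 0.208.
p = a·p₁ + b·p₂ ≈ (-0.646, 0.737, -0.198); φ = arcsin(p_z) ≈ -11.41°, λ = atan2(p_y, p_x) ≈ 131.25°.

≈ lat 11.4°S, lon 131.3°E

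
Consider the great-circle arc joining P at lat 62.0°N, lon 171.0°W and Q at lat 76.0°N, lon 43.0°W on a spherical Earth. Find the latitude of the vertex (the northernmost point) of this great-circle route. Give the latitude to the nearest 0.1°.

≈ 81.7°N

The great circle lies in the plane with unit normal n̂ = (p₁ × p₂)/|p₁ × p₂|.
Here n̂_z ≈ +0.145; the vertex latitude is φ_max = arccos|n̂_z| ≈ 81.7°.
Check via Clairaut: cos φ_max = |cos φ₁| · sin C = cos(62.0°)·sin(18.0°) ≈ 0.145, again giving ≈ 81.7°.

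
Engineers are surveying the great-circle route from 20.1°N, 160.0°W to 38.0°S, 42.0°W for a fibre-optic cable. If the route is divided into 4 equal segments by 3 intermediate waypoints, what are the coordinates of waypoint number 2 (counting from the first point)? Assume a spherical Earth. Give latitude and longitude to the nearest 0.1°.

The haversine formula gives a central angle δ ≈ 2.164 rad (124.0°) between the endpoints.
Interpolate at f = 2/4 with slerp weights a = sin((1−f)δ)/sin δ ≈ 1.065, b = sin(fδ)/sin δ ≈ 1.065.
p = a·p₁ + b·p₂ ≈ (-0.316, -0.903, -0.290); φ = arcsin(p_z) ≈ -16.84°, λ = atan2(p_y, p_x) ≈ -109.28°.

≈ 16.8°S, 109.3°W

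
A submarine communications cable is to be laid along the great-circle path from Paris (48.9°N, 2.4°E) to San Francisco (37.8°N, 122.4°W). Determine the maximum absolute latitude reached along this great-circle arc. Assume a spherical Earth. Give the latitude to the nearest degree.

≈ 64°N

The great circle lies in the plane with unit normal n̂ = (p₁ × p₂)/|p₁ × p₂|.
Here n̂_z ≈ -0.432; the vertex latitude is φ_max = arccos|n̂_z| ≈ 64.4°.
Check via Clairaut: cos φ_max = |cos φ₁| · sin C = cos(48.9°)·sin(41.1°) ≈ 0.432, again giving ≈ 64.4°.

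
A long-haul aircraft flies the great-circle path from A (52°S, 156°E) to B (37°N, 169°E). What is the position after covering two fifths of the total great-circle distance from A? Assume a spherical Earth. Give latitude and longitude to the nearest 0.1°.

≈ (16.5°S, 162.3°E)

Write both endpoints as unit vectors p₁, p₂ with components (cos φ cos λ, cos φ sin λ, sin φ).
The central angle between the endpoints is δ = arccos(p₁·p₂) ≈ 1.566 rad (89.7°).
Interpolate at f = 2/5 with slerp weights a = sin((1−f)δ)/sin δ ≈ 0.807, b = sin(fδ)/sin δ ≈ 0.586.
p = a·p₁ + b·p₂ ≈ (-0.914, 0.291, -0.283); φ = arcsin(p_z) ≈ -16.46°, λ = atan2(p_y, p_x) ≈ 162.30°.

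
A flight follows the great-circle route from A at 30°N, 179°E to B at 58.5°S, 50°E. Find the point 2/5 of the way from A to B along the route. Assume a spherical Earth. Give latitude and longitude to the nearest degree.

The haversine formula gives a central angle δ ≈ 2.362 rad (135.3°) between the endpoints.
Interpolate at f = 2/5 with slerp weights a = sin((1−f)δ)/sin δ ≈ 1.405, b = sin(fδ)/sin δ ≈ 1.153.
p = a·p₁ + b·p₂ ≈ (-0.830, 0.483, -0.280); φ = arcsin(p_z) ≈ -16.26°, λ = atan2(p_y, p_x) ≈ 149.83°.

≈ 16°S, 150°E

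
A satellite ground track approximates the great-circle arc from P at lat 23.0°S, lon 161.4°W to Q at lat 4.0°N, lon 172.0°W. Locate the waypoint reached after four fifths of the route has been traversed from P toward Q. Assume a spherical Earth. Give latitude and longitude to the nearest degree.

Write both endpoints as unit vectors p₁, p₂ with components (cos φ cos λ, cos φ sin λ, sin φ).
The central angle between the endpoints is δ = arccos(p₁·p₂) ≈ 0.505 rad (28.9°).
Interpolate at f = 4/5 with slerp weights a = sin((1−f)δ)/sin δ ≈ 0.208, b = sin(fδ)/sin δ ≈ 0.812.
p = a·p₁ + b·p₂ ≈ (-0.984, -0.174, -0.025); φ = arcsin(p_z) ≈ -1.42°, λ = atan2(p_y, p_x) ≈ -169.98°.

≈ lat 1°S, lon 170°W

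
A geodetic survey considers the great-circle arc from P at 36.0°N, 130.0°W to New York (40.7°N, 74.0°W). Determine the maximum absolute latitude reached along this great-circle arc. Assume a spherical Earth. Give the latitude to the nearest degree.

≈ 42°N

The great circle lies in the plane with unit normal n̂ = (p₁ × p₂)/|p₁ × p₂|.
Here n̂_z ≈ +0.740; the vertex latitude is φ_max = arccos|n̂_z| ≈ 42.3°.
Check via Clairaut: cos φ_max = |cos φ₁| · sin C = cos(36.0°)·sin(66.1°) ≈ 0.740, again giving ≈ 42.3°.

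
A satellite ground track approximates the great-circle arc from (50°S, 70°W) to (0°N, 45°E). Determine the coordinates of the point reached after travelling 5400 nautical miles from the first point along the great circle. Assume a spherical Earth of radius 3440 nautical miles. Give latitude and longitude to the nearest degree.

The haversine formula gives a central angle δ ≈ 1.846 rad (105.8°) between the endpoints. The total great-circle distance is δ·R ≈ 1.846 × 3440 ≈ 6350 nmi, so the target fraction is f = 5400/6350 ≈ 0.850.
Interpolate at f ≈ 0.850 with slerp weights a = sin((1−f)δ)/sin δ ≈ 0.283, b = sin(fδ)/sin δ ≈ 1.039.
p = a·p₁ + b·p₂ ≈ (0.797, 0.564, -0.217); φ = arcsin(p_z) ≈ -12.53°, λ = atan2(p_y, p_x) ≈ 35.27°.

≈ (13°S, 35°E)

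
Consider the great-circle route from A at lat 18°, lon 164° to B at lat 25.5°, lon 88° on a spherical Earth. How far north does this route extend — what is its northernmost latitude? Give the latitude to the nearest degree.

The great circle lies in the plane with unit normal n̂ = (p₁ × p₂)/|p₁ × p₂|.
Here n̂_z ≈ -0.886; the vertex latitude is φ_max = arccos|n̂_z| ≈ 27.6°.
Check via Clairaut: cos φ_max = |cos φ₁| · sin C = cos(18.0°)·sin(68.7°) ≈ 0.886, again giving ≈ 27.6°.

≈ 28°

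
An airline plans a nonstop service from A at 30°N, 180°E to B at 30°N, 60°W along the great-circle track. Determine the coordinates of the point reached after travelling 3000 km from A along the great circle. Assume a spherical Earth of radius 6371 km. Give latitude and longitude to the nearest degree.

≈ 45°N, 151°W

From cos δ = sin φ₁ sin φ₂ + cos φ₁ cos φ₂ cos Δλ, the central angle is δ ≈ 1.696 rad (97.2°). The total great-circle distance is δ·R ≈ 1.696 × 6371 ≈ 10806 km, so the target fraction is f = 3000/10806 ≈ 0.278.
Interpolate at f ≈ 0.278 with slerp weights a = sin((1−f)δ)/sin δ ≈ 0.948, b = sin(fδ)/sin δ ≈ 0.457.
p = a·p₁ + b·p₂ ≈ (-0.623, -0.343, 0.703); φ = arcsin(p_z) ≈ 44.65°, λ = atan2(p_y, p_x) ≈ -151.18°.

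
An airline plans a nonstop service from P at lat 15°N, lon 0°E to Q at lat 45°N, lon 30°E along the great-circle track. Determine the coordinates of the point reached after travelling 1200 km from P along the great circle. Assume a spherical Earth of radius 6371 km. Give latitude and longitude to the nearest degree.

Write both endpoints as unit vectors p₁, p₂ with components (cos φ cos λ, cos φ sin λ, sin φ).
The central angle between the endpoints is δ = arccos(p₁·p₂) ≈ 0.685 rad (39.2°). The total great-circle distance is δ·R ≈ 0.685 × 6371 ≈ 4363 km, so the target fraction is f = 1200/4363 ≈ 0.275.
Interpolate at f ≈ 0.275 with slerp weights a = sin((1−f)δ)/sin δ ≈ 0.753, b = sin(fδ)/sin δ ≈ 0.296.
p = a·p₁ + b·p₂ ≈ (0.909, 0.105, 0.404); φ = arcsin(p_z) ≈ 23.84°, λ = atan2(p_y, p_x) ≈ 6.57°.

≈ lat 24°N, lon 7°E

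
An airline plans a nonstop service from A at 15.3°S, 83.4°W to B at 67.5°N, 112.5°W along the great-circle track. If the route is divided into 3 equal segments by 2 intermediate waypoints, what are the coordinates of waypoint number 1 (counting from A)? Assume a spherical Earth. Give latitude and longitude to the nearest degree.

Write both endpoints as unit vectors p₁, p₂ with components (cos φ cos λ, cos φ sin λ, sin φ).
The central angle between the endpoints is δ = arccos(p₁·p₂) ≈ 1.492 rad (85.5°).
Interpolate at f = 1/3 with slerp weights a = sin((1−f)δ)/sin δ ≈ 0.841, b = sin(fδ)/sin δ ≈ 0.479.
p = a·p₁ + b·p₂ ≈ (0.023, -0.975, 0.220); φ = arcsin(p_z) ≈ 12.72°, λ = atan2(p_y, p_x) ≈ -88.64°.

≈ 13°N, 89°W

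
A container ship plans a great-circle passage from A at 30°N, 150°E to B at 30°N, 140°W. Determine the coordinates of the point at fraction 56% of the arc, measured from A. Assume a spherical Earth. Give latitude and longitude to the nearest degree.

≈ 35°N, 171°W

Convert each endpoint to a unit vector on the sphere (x = cos φ cos λ, y = cos φ sin λ, z = sin φ).
The central angle between the endpoints is δ = arccos(p₁·p₂) ≈ 1.040 rad (59.6°).
Interpolate at f = 0.56 with slerp weights a = sin((1−f)δ)/sin δ ≈ 0.512, b = sin(fδ)/sin δ ≈ 0.638.
p = a·p₁ + b·p₂ ≈ (-0.807, -0.133, 0.575); φ = arcsin(p_z) ≈ 35.10°, λ = atan2(p_y, p_x) ≈ -170.63°.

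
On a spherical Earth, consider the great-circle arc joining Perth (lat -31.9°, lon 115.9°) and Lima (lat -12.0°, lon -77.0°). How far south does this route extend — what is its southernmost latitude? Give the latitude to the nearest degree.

≈ -75°

The great circle lies in the plane with unit normal n̂ = (p₁ × p₂)/|p₁ × p₂|.
Here n̂_z ≈ +0.259; the vertex latitude is φ_max = arccos|n̂_z| ≈ 75.0°.
Check via Clairaut: cos φ_max = |cos φ₁| · sin C = cos(31.9°)·sin(162.2°) ≈ 0.259, again giving ≈ 75.0°.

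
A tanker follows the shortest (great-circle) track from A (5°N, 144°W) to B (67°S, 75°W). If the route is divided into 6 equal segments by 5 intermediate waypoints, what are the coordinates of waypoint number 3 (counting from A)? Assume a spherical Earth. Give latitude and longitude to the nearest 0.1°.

≈ (34.9°S, 126.2°W)

The haversine formula gives a central angle δ ≈ 1.511 rad (86.6°) between the endpoints.
Interpolate at f = 3/6 with slerp weights a = sin((1−f)δ)/sin δ ≈ 0.687, b = sin(fδ)/sin δ ≈ 0.687.
p = a·p₁ + b·p₂ ≈ (-0.484, -0.662, -0.573); φ = arcsin(p_z) ≈ -34.93°, λ = atan2(p_y, p_x) ≈ -126.20°.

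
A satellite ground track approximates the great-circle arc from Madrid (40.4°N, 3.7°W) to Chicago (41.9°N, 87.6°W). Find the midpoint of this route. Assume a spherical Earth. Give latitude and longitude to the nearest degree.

≈ (50°N, 45°W)

The haversine formula gives a central angle δ ≈ 1.055 rad (60.5°) between the endpoints.
Interpolate at f = 1/2 with slerp weights a = sin((1−f)δ)/sin δ ≈ 0.579, b = sin(fδ)/sin δ ≈ 0.579.
p = a·p₁ + b·p₂ ≈ (0.458, -0.459, 0.762); φ = arcsin(p_z) ≈ 49.60°, λ = atan2(p_y, p_x) ≈ -45.06°.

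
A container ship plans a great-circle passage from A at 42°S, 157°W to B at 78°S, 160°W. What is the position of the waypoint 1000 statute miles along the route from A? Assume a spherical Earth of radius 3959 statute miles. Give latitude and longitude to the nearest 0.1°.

Convert each endpoint to a unit vector on the sphere (x = cos φ cos λ, y = cos φ sin λ, z = sin φ).
The central angle between the endpoints is δ = arccos(p₁·p₂) ≈ 0.629 rad (36.0°). The total great-circle distance is δ·R ≈ 0.629 × 3959 ≈ 2489 mi, so the target fraction is f = 1000/2489 ≈ 0.402.
Interpolate at f ≈ 0.402 with slerp weights a = sin((1−f)δ)/sin δ ≈ 0.625, b = sin(fδ)/sin δ ≈ 0.425.
p = a·p₁ + b·p₂ ≈ (-0.510, -0.212, -0.834); φ = arcsin(p_z) ≈ -56.47°, λ = atan2(p_y, p_x) ≈ -157.48°.

≈ 56.5°S, 157.5°W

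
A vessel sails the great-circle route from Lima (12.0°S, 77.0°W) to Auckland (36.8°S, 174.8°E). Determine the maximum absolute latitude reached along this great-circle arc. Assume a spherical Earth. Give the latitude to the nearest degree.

≈ 41°S

The great circle lies in the plane with unit normal n̂ = (p₁ × p₂)/|p₁ × p₂|.
Here n̂_z ≈ -0.749; the vertex latitude is φ_max = arccos|n̂_z| ≈ 41.5°.
Check via Clairaut: cos φ_max = |cos φ₁| · sin C = cos(12.0°)·sin(130.0°) ≈ 0.749, again giving ≈ 41.5°.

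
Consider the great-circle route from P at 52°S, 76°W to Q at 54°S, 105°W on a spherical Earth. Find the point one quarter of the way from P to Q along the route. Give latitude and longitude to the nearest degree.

≈ 53°S, 83°W

From cos δ = sin φ₁ sin φ₂ + cos φ₁ cos φ₂ cos Δλ, the central angle is δ ≈ 0.304 rad (17.4°).
Interpolate at f = 1/4 with slerp weights a = sin((1−f)δ)/sin δ ≈ 0.755, b = sin(fδ)/sin δ ≈ 0.254.
p = a·p₁ + b·p₂ ≈ (0.074, -0.595, -0.800); φ = arcsin(p_z) ≈ -53.15°, λ = atan2(p_y, p_x) ≈ -82.92°.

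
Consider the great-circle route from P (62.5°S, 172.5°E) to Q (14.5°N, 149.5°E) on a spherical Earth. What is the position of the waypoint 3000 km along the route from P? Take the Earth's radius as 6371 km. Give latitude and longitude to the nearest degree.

Write both endpoints as unit vectors p₁, p₂ with components (cos φ cos λ, cos φ sin λ, sin φ).
The central angle between the endpoints is δ = arccos(p₁·p₂) ≈ 1.380 rad (79.1°). The total great-circle distance is δ·R ≈ 1.380 × 6371 ≈ 8793 km, so the target fraction is f = 3000/8793 ≈ 0.341.
Interpolate at f ≈ 0.341 with slerp weights a = sin((1−f)δ)/sin δ ≈ 0.804, b = sin(fδ)/sin δ ≈ 0.462.
p = a·p₁ + b·p₂ ≈ (-0.753, 0.275, -0.597); φ = arcsin(p_z) ≈ -36.67°, λ = atan2(p_y, p_x) ≈ 159.91°.

≈ (37°S, 160°E)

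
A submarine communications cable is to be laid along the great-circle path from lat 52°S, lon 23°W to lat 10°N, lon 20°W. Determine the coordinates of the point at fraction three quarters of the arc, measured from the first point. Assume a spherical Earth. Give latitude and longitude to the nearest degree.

Convert each endpoint to a unit vector on the sphere (x = cos φ cos λ, y = cos φ sin λ, z = sin φ).
The central angle between the endpoints is δ = arccos(p₁·p₂) ≈ 1.083 rad (62.1°).
Interpolate at f = 3/4 with slerp weights a = sin((1−f)δ)/sin δ ≈ 0.303, b = sin(fδ)/sin δ ≈ 0.822.
p = a·p₁ + b·p₂ ≈ (0.932, -0.350, -0.096); φ = arcsin(p_z) ≈ -5.50°, λ = atan2(p_y, p_x) ≈ -20.56°.

≈ lat 6°S, lon 21°W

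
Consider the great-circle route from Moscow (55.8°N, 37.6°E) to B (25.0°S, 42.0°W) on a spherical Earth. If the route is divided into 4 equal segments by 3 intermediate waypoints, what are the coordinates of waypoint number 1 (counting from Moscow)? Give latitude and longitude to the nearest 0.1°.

Write both endpoints as unit vectors p₁, p₂ with components (cos φ cos λ, cos φ sin λ, sin φ).
The central angle between the endpoints is δ = arccos(p₁·p₂) ≈ 1.831 rad (104.9°).
Interpolate at f = 1/4 with slerp weights a = sin((1−f)δ)/sin δ ≈ 1.015, b = sin(fδ)/sin δ ≈ 0.457.
p = a·p₁ + b·p₂ ≈ (0.760, 0.071, 0.646); φ = arcsin(p_z) ≈ 40.24°, λ = atan2(p_y, p_x) ≈ 5.31°.

≈ (40.2°N, 5.3°E)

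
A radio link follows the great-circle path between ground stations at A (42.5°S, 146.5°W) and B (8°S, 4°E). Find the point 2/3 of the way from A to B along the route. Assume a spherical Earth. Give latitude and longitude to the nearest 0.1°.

≈ (43.7°S, 19.0°W)

Convert each endpoint to a unit vector on the sphere (x = cos φ cos λ, y = cos φ sin λ, z = sin φ).
The central angle between the endpoints is δ = arccos(p₁·p₂) ≈ 2.143 rad (122.8°).
Interpolate at f = 2/3 with slerp weights a = sin((1−f)δ)/sin δ ≈ 0.779, b = sin(fδ)/sin δ ≈ 1.177.
p = a·p₁ + b·p₂ ≈ (0.684, -0.236, -0.690); φ = arcsin(p_z) ≈ -43.65°, λ = atan2(p_y, p_x) ≈ -19.01°.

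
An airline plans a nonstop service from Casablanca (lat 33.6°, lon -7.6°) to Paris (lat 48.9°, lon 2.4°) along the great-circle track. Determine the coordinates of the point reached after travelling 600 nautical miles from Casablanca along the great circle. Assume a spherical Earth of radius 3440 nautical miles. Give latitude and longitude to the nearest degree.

≈ lat 43°, lon -2°

Write both endpoints as unit vectors p₁, p₂ with components (cos φ cos λ, cos φ sin λ, sin φ).
The central angle between the endpoints is δ = arccos(p₁·p₂) ≈ 0.297 rad (17.0°). The total great-circle distance is δ·R ≈ 0.297 × 3440 ≈ 1021 nmi, so the target fraction is f = 600/1021 ≈ 0.587.
Interpolate at f ≈ 0.587 with slerp weights a = sin((1−f)δ)/sin δ ≈ 0.418, b = sin(fδ)/sin δ ≈ 0.593.
p = a·p₁ + b·p₂ ≈ (0.734, -0.030, 0.678); φ = arcsin(p_z) ≈ 42.69°, λ = atan2(p_y, p_x) ≈ -2.31°.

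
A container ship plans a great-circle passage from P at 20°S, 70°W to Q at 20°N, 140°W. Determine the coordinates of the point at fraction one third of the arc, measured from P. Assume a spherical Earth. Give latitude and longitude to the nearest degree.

≈ 7°S, 94°W

Convert each endpoint to a unit vector on the sphere (x = cos φ cos λ, y = cos φ sin λ, z = sin φ).
The central angle between the endpoints is δ = arccos(p₁·p₂) ≈ 1.385 rad (79.3°).
Interpolate at f = 1/3 with slerp weights a = sin((1−f)δ)/sin δ ≈ 0.812, b = sin(fδ)/sin δ ≈ 0.453.
p = a·p₁ + b·p₂ ≈ (-0.065, -0.990, -0.123); φ = arcsin(p_z) ≈ -7.04°, λ = atan2(p_y, p_x) ≈ -93.78°.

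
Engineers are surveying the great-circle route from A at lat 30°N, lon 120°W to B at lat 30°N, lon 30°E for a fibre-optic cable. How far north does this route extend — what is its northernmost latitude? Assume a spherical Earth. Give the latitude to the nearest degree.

The great circle lies in the plane with unit normal n̂ = (p₁ × p₂)/|p₁ × p₂|.
Here n̂_z ≈ +0.409; the vertex latitude is φ_max = arccos|n̂_z| ≈ 65.9°.

≈ 66°N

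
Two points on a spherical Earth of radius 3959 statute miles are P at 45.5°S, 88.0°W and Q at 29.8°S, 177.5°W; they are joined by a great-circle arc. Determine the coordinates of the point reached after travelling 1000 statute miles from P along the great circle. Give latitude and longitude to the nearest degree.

≈ 49°S, 109°W

From cos δ = sin φ₁ sin φ₂ + cos φ₁ cos φ₂ cos Δλ, the central angle is δ ≈ 1.203 rad (68.9°). The total great-circle distance is δ·R ≈ 1.203 × 3959 ≈ 4762 mi, so the target fraction is f = 1000/4762 ≈ 0.210.
Interpolate at f ≈ 0.210 with slerp weights a = sin((1−f)δ)/sin δ ≈ 0.872, b = sin(fδ)/sin δ ≈ 0.268.
p = a·p₁ + b·p₂ ≈ (-0.211, -0.621, -0.755); φ = arcsin(p_z) ≈ -49.03°, λ = atan2(p_y, p_x) ≈ -108.76°.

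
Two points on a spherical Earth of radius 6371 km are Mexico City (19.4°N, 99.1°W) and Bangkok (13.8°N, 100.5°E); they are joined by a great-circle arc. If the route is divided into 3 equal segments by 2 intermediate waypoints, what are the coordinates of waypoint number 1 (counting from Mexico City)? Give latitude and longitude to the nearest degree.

Convert each endpoint to a unit vector on the sphere (x = cos φ cos λ, y = cos φ sin λ, z = sin φ).
The central angle between the endpoints is δ = arccos(p₁·p₂) ≈ 2.471 rad (141.6°).
Interpolate at f = 1/3 with slerp weights a = sin((1−f)δ)/sin δ ≈ 1.605, b = sin(fδ)/sin δ ≈ 1.181.
p = a·p₁ + b·p₂ ≈ (-0.449, -0.367, 0.815); φ = arcsin(p_z) ≈ 54.58°, λ = atan2(p_y, p_x) ≈ -140.70°.

≈ 55°N, 141°W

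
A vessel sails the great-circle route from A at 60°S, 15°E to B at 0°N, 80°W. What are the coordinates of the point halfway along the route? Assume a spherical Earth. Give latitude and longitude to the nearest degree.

The haversine formula gives a central angle δ ≈ 1.614 rad (92.5°) between the endpoints.
Interpolate at f = 1/2 with slerp weights a = sin((1−f)δ)/sin δ ≈ 0.723, b = sin(fδ)/sin δ ≈ 0.723.
p = a·p₁ + b·p₂ ≈ (0.475, -0.618, -0.626); φ = arcsin(p_z) ≈ -38.77°, λ = atan2(p_y, p_x) ≈ -52.49°.

≈ 39°S, 52°W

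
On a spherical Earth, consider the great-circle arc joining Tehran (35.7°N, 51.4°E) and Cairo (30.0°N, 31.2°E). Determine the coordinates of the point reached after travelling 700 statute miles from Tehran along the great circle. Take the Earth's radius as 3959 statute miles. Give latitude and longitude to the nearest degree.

≈ (33°N, 40°E)

From cos δ = sin φ₁ sin φ₂ + cos φ₁ cos φ₂ cos Δλ, the central angle is δ ≈ 0.312 rad (17.9°). The total great-circle distance is δ·R ≈ 0.312 × 3959 ≈ 1234 mi, so the target fraction is f = 700/1234 ≈ 0.567.
Interpolate at f ≈ 0.567 with slerp weights a = sin((1−f)δ)/sin δ ≈ 0.439, b = sin(fδ)/sin δ ≈ 0.573.
p = a·p₁ + b·p₂ ≈ (0.647, 0.536, 0.543); φ = arcsin(p_z) ≈ 32.87°, λ = atan2(p_y, p_x) ≈ 39.62°.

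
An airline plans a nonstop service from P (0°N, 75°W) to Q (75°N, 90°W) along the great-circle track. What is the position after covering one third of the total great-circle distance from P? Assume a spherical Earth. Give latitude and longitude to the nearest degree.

≈ (25°N, 77°W)

From cos δ = sin φ₁ sin φ₂ + cos φ₁ cos φ₂ cos Δλ, the central angle is δ ≈ 1.318 rad (75.5°).
Interpolate at f = 1/3 with slerp weights a = sin((1−f)δ)/sin δ ≈ 0.795, b = sin(fδ)/sin δ ≈ 0.439.
p = a·p₁ + b·p₂ ≈ (0.206, -0.882, 0.424); φ = arcsin(p_z) ≈ 25.11°, λ = atan2(p_y, p_x) ≈ -76.86°.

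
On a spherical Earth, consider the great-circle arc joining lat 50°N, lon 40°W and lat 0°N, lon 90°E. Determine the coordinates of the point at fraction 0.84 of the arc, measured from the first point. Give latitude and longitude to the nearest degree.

≈ lat 15°N, lon 80°E

Write both endpoints as unit vectors p₁, p₂ with components (cos φ cos λ, cos φ sin λ, sin φ).
The central angle between the endpoints is δ = arccos(p₁·p₂) ≈ 1.997 rad (114.4°).
Interpolate at f = 0.84 with slerp weights a = sin((1−f)δ)/sin δ ≈ 0.345, b = sin(fδ)/sin δ ≈ 1.092.
p = a·p₁ + b·p₂ ≈ (0.170, 0.949, 0.264); φ = arcsin(p_z) ≈ 15.32°, λ = atan2(p_y, p_x) ≈ 79.86°.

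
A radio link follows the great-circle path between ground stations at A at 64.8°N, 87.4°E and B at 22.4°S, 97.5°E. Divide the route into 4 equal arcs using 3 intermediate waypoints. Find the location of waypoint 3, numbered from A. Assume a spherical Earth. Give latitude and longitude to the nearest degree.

≈ 1°S, 96°E

The haversine formula gives a central angle δ ≈ 1.528 rad (87.5°) between the endpoints.
Interpolate at f = 3/4 with slerp weights a = sin((1−f)δ)/sin δ ≈ 0.373, b = sin(fδ)/sin δ ≈ 0.912.
p = a·p₁ + b·p₂ ≈ (-0.103, 0.995, -0.010); φ = arcsin(p_z) ≈ -0.57°, λ = atan2(p_y, p_x) ≈ 95.90°.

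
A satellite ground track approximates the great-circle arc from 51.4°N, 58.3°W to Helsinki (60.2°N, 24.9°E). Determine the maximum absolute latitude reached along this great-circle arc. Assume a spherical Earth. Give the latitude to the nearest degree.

The great circle lies in the plane with unit normal n̂ = (p₁ × p₂)/|p₁ × p₂|.
Here n̂_z ≈ +0.440; the vertex latitude is φ_max = arccos|n̂_z| ≈ 63.9°.

≈ 64°N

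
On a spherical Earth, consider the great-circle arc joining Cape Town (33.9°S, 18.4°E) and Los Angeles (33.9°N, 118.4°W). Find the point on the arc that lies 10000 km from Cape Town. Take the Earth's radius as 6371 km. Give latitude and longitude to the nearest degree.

The haversine formula gives a central angle δ ≈ 2.521 rad (144.4°) between the endpoints. The total great-circle distance is δ·R ≈ 2.521 × 6371 ≈ 16059 km, so the target fraction is f = 10000/16059 ≈ 0.623.
Interpolate at f ≈ 0.623 with slerp weights a = sin((1−f)δ)/sin δ ≈ 1.399, b = sin(fδ)/sin δ ≈ 1.719.
p = a·p₁ + b·p₂ ≈ (0.423, -0.888, 0.178); φ = arcsin(p_z) ≈ 10.27°, λ = atan2(p_y, p_x) ≈ -64.52°.

≈ (10°N, 65°W)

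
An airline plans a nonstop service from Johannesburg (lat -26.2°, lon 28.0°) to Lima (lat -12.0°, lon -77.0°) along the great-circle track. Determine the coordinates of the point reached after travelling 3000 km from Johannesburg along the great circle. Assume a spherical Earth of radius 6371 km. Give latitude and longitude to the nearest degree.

≈ lat -31°, lon -2°

The haversine formula gives a central angle δ ≈ 1.707 rad (97.8°) between the endpoints. The total great-circle distance is δ·R ≈ 1.707 × 6371 ≈ 10873 km, so the target fraction is f = 3000/10873 ≈ 0.276.
Interpolate at f ≈ 0.276 with slerp weights a = sin((1−f)δ)/sin δ ≈ 0.953, b = sin(fδ)/sin δ ≈ 0.458.
p = a·p₁ + b·p₂ ≈ (0.856, -0.035, -0.516); φ = arcsin(p_z) ≈ -31.07°, λ = atan2(p_y, p_x) ≈ -2.34°.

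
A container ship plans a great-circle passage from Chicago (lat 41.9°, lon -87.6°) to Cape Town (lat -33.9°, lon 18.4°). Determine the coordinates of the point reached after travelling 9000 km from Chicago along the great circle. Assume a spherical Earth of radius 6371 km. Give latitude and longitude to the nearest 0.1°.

The haversine formula gives a central angle δ ≈ 2.145 rad (122.9°) between the endpoints. The total great-circle distance is δ·R ≈ 2.145 × 6371 ≈ 13663 km, so the target fraction is f = 9000/13663 ≈ 0.659.
Interpolate at f ≈ 0.659 with slerp weights a = sin((1−f)δ)/sin δ ≈ 0.796, b = sin(fδ)/sin δ ≈ 1.176.
p = a·p₁ + b·p₂ ≈ (0.951, -0.284, -0.124); φ = arcsin(p_z) ≈ -7.15°, λ = atan2(p_y, p_x) ≈ -16.61°.

≈ lat -7.1°, lon -16.6°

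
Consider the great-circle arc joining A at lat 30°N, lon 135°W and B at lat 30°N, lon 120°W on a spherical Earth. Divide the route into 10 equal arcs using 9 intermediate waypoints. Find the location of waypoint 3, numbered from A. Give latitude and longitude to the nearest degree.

Write both endpoints as unit vectors p₁, p₂ with components (cos φ cos λ, cos φ sin λ, sin φ).
The central angle between the endpoints is δ = arccos(p₁·p₂) ≈ 0.227 rad (13.0°).
Interpolate at f = 3/10 with slerp weights a = sin((1−f)δ)/sin δ ≈ 0.703, b = sin(fδ)/sin δ ≈ 0.302.
p = a·p₁ + b·p₂ ≈ (-0.561, -0.657, 0.503); φ = arcsin(p_z) ≈ 30.18°, λ = atan2(p_y, p_x) ≈ -130.50°.

≈ lat 30°N, lon 131°W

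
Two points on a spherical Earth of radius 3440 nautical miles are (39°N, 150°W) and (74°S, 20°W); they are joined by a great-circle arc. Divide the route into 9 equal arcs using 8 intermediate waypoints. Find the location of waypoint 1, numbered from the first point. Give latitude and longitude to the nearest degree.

Write both endpoints as unit vectors p₁, p₂ with components (cos φ cos λ, cos φ sin λ, sin φ).
The central angle between the endpoints is δ = arccos(p₁·p₂) ≈ 2.408 rad (138.0°).
Interpolate at f = 1/9 with slerp weights a = sin((1−f)δ)/sin δ ≈ 1.258, b = sin(fδ)/sin δ ≈ 0.395.
p = a·p₁ + b·p₂ ≈ (-0.744, -0.526, 0.412); φ = arcsin(p_z) ≈ 24.33°, λ = atan2(p_y, p_x) ≈ -144.75°.

≈ (24°N, 145°W)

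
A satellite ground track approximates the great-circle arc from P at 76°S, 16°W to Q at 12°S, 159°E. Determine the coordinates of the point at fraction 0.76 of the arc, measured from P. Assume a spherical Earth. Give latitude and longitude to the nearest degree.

≈ 34°S, 158°E

Convert each endpoint to a unit vector on the sphere (x = cos φ cos λ, y = cos φ sin λ, z = sin φ).
The central angle between the endpoints is δ = arccos(p₁·p₂) ≈ 1.605 rad (91.9°).
Interpolate at f = 0.76 with slerp weights a = sin((1−f)δ)/sin δ ≈ 0.376, b = sin(fδ)/sin δ ≈ 0.940.
p = a·p₁ + b·p₂ ≈ (-0.771, 0.304, -0.560); φ = arcsin(p_z) ≈ -34.06°, λ = atan2(p_y, p_x) ≈ 158.45°.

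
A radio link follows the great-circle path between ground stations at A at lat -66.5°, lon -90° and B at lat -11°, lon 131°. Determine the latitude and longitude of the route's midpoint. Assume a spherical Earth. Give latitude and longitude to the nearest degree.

≈ lat -57°, lon 152°

The haversine formula gives a central angle δ ≈ 1.692 rad (96.9°) between the endpoints.
Interpolate at f = 1/2 with slerp weights a = sin((1−f)δ)/sin δ ≈ 0.754, b = sin(fδ)/sin δ ≈ 0.754.
p = a·p₁ + b·p₂ ≈ (-0.486, 0.258, -0.835); φ = arcsin(p_z) ≈ -56.65°, λ = atan2(p_y, p_x) ≈ 152.02°.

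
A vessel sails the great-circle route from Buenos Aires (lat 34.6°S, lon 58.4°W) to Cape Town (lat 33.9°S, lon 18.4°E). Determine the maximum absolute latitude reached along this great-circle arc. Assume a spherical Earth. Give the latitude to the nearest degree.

≈ 41°S

The great circle lies in the plane with unit normal n̂ = (p₁ × p₂)/|p₁ × p₂|.
Here n̂_z ≈ +0.755; the vertex latitude is φ_max = arccos|n̂_z| ≈ 41.0°.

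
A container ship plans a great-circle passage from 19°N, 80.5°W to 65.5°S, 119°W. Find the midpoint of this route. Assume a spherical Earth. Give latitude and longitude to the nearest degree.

Write both endpoints as unit vectors p₁, p₂ with components (cos φ cos λ, cos φ sin λ, sin φ).
The central angle between the endpoints is δ = arccos(p₁·p₂) ≈ 1.560 rad (89.4°).
Interpolate at f = 1/2 with slerp weights a = sin((1−f)δ)/sin δ ≈ 0.703, b = sin(fδ)/sin δ ≈ 0.703.
p = a·p₁ + b·p₂ ≈ (-0.032, -0.911, -0.411); φ = arcsin(p_z) ≈ -24.27°, λ = atan2(p_y, p_x) ≈ -91.99°.

≈ 24°S, 92°W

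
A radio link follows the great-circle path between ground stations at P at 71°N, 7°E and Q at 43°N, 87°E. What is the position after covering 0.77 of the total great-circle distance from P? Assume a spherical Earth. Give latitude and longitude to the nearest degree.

≈ 52°N, 79°E

The haversine formula gives a central angle δ ≈ 0.815 rad (46.7°) between the endpoints.
Interpolate at f = 0.77 with slerp weights a = sin((1−f)δ)/sin δ ≈ 0.256, b = sin(fδ)/sin δ ≈ 0.807.
p = a·p₁ + b·p₂ ≈ (0.114, 0.599, 0.792); φ = arcsin(p_z) ≈ 52.40°, λ = atan2(p_y, p_x) ≈ 79.27°.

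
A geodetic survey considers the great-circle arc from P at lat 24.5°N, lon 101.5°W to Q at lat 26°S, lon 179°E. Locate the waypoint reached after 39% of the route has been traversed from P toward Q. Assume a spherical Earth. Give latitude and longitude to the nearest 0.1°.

Write both endpoints as unit vectors p₁, p₂ with components (cos φ cos λ, cos φ sin λ, sin φ).
The central angle between the endpoints is δ = arccos(p₁·p₂) ≈ 1.604 rad (91.9°).
Interpolate at f = 0.39 with slerp weights a = sin((1−f)δ)/sin δ ≈ 0.830, b = sin(fδ)/sin δ ≈ 0.586.
p = a·p₁ + b·p₂ ≈ (-0.677, -0.731, 0.087); φ = arcsin(p_z) ≈ 5.01°, λ = atan2(p_y, p_x) ≈ -132.81°.

≈ lat 5.0°N, lon 132.8°W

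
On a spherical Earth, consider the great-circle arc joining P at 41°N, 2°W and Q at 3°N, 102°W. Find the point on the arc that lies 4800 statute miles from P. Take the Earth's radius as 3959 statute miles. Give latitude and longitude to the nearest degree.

Write both endpoints as unit vectors p₁, p₂ with components (cos φ cos λ, cos φ sin λ, sin φ).
The central angle between the endpoints is δ = arccos(p₁·p₂) ≈ 1.667 rad (95.5°). The total great-circle distance is δ·R ≈ 1.667 × 3959 ≈ 6602 mi, so the target fraction is f = 4800/6602 ≈ 0.727.
Interpolate at f ≈ 0.727 with slerp weights a = sin((1−f)δ)/sin δ ≈ 0.442, b = sin(fδ)/sin δ ≈ 0.941.
p = a·p₁ + b·p₂ ≈ (0.138, -0.931, 0.339); φ = arcsin(p_z) ≈ 19.81°, λ = atan2(p_y, p_x) ≈ -81.58°.

≈ 20°N, 82°W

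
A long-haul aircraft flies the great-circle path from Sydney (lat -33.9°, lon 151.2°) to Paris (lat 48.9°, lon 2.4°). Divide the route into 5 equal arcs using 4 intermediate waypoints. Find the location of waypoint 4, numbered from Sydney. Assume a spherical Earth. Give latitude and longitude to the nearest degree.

The haversine formula gives a central angle δ ≈ 2.662 rad (152.5°) between the endpoints.
Interpolate at f = 4/5 with slerp weights a = sin((1−f)δ)/sin δ ≈ 1.099, b = sin(fδ)/sin δ ≈ 1.837.
p = a·p₁ + b·p₂ ≈ (0.407, 0.490, 0.771); φ = arcsin(p_z) ≈ 50.44°, λ = atan2(p_y, p_x) ≈ 50.30°.

≈ lat 50°, lon 50°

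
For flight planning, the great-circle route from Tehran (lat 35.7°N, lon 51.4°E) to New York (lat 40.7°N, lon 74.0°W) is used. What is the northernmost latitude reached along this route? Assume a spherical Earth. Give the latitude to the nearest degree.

≈ 60°N

The great circle lies in the plane with unit normal n̂ = (p₁ × p₂)/|p₁ × p₂|.
Here n̂_z ≈ -0.502; the vertex latitude is φ_max = arccos|n̂_z| ≈ 59.9°.
Check via Clairaut: cos φ_max = |cos φ₁| · sin C = cos(35.7°)·sin(38.2°) ≈ 0.502, again giving ≈ 59.9°.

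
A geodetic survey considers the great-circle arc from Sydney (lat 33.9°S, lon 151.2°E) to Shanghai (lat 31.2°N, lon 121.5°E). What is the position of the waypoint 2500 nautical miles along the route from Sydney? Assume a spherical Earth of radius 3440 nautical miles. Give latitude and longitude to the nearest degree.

≈ lat 4°N, lon 134°E

From cos δ = sin φ₁ sin φ₂ + cos φ₁ cos φ₂ cos Δλ, the central angle is δ ≈ 1.237 rad (70.9°). The total great-circle distance is δ·R ≈ 1.237 × 3440 ≈ 4255 nmi, so the target fraction is f = 2500/4255 ≈ 0.588.
Interpolate at f ≈ 0.588 with slerp weights a = sin((1−f)δ)/sin δ ≈ 0.517, b = sin(fδ)/sin δ ≈ 0.703.
p = a·p₁ + b·p₂ ≈ (-0.690, 0.720, 0.076); φ = arcsin(p_z) ≈ 4.36°, λ = atan2(p_y, p_x) ≈ 133.81°.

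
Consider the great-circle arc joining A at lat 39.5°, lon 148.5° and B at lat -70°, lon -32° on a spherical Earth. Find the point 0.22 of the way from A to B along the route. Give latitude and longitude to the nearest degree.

Convert each endpoint to a unit vector on the sphere (x = cos φ cos λ, y = cos φ sin λ, z = sin φ).
The central angle between the endpoints is δ = arccos(p₁·p₂) ≈ 2.609 rad (149.5°).
Interpolate at f = 0.22 with slerp weights a = sin((1−f)δ)/sin δ ≈ 1.762, b = sin(fδ)/sin δ ≈ 1.070.
p = a·p₁ + b·p₂ ≈ (-0.849, 0.516, 0.115); φ = arcsin(p_z) ≈ 6.61°, λ = atan2(p_y, p_x) ≈ 148.68°.

≈ lat 7°, lon 149°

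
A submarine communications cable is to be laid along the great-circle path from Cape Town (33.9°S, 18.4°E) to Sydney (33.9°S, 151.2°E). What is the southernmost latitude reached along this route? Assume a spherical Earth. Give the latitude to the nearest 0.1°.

The great circle lies in the plane with unit normal n̂ = (p₁ × p₂)/|p₁ × p₂|.
Here n̂_z ≈ +0.512; the vertex latitude is φ_max = arccos|n̂_z| ≈ 59.2°.
Check via Clairaut: cos φ_max = |cos φ₁| · sin C = cos(33.9°)·sin(141.9°) ≈ 0.512, again giving ≈ 59.2°.

≈ 59.2°S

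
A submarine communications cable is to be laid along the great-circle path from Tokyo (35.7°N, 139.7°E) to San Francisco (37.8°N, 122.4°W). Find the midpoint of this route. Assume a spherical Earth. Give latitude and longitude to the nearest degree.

Convert each endpoint to a unit vector on the sphere (x = cos φ cos λ, y = cos φ sin λ, z = sin φ).
The central angle between the endpoints is δ = arccos(p₁·p₂) ≈ 1.298 rad (74.4°).
Interpolate at f = 1/2 with slerp weights a = sin((1−f)δ)/sin δ ≈ 0.628, b = sin(fδ)/sin δ ≈ 0.628.
p = a·p₁ + b·p₂ ≈ (-0.654, -0.089, 0.751); φ = arcsin(p_z) ≈ 48.67°, λ = atan2(p_y, p_x) ≈ -172.25°.

≈ 49°N, 172°W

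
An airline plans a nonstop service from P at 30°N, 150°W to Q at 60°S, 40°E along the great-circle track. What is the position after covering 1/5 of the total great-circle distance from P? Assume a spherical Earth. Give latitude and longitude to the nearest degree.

Write both endpoints as unit vectors p₁, p₂ with components (cos φ cos λ, cos φ sin λ, sin φ).
The central angle between the endpoints is δ = arccos(p₁·p₂) ≈ 2.605 rad (149.3°).
Interpolate at f = 1/5 with slerp weights a = sin((1−f)δ)/sin δ ≈ 1.704, b = sin(fδ)/sin δ ≈ 0.974.
p = a·p₁ + b·p₂ ≈ (-0.905, -0.425, 0.009); φ = arcsin(p_z) ≈ 0.51°, λ = atan2(p_y, p_x) ≈ -154.85°.

≈ 1°N, 155°W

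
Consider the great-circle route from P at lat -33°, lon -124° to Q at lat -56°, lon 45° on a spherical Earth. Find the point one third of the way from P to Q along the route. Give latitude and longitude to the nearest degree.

≈ lat -63°, lon -117°

From cos δ = sin φ₁ sin φ₂ + cos φ₁ cos φ₂ cos Δλ, the central angle is δ ≈ 1.580 rad (90.5°).
Interpolate at f = 1/3 with slerp weights a = sin((1−f)δ)/sin δ ≈ 0.869, b = sin(fδ)/sin δ ≈ 0.503.
p = a·p₁ + b·p₂ ≈ (-0.209, -0.405, -0.890); φ = arcsin(p_z) ≈ -62.86°, λ = atan2(p_y, p_x) ≈ -117.25°.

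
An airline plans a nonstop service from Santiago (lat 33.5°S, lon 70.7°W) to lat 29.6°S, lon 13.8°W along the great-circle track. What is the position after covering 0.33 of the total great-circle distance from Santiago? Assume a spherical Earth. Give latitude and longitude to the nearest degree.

Write both endpoints as unit vectors p₁, p₂ with components (cos φ cos λ, cos φ sin λ, sin φ).
The central angle between the endpoints is δ = arccos(p₁·p₂) ≈ 0.838 rad (48.0°).
Interpolate at f = 0.33 with slerp weights a = sin((1−f)δ)/sin δ ≈ 0.716, b = sin(fδ)/sin δ ≈ 0.367.
p = a·p₁ + b·p₂ ≈ (0.508, -0.640, -0.577); φ = arcsin(p_z) ≈ -35.23°, λ = atan2(p_y, p_x) ≈ -51.58°.

≈ lat 35°S, lon 52°W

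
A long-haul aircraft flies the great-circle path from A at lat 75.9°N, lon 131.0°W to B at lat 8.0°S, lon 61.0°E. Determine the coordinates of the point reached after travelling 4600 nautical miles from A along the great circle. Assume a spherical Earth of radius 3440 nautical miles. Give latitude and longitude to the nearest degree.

The haversine formula gives a central angle δ ≈ 1.951 rad (111.8°) between the endpoints. The total great-circle distance is δ·R ≈ 1.951 × 3440 ≈ 6711 nmi, so the target fraction is f = 4600/6711 ≈ 0.685.
Interpolate at f ≈ 0.685 with slerp weights a = sin((1−f)δ)/sin δ ≈ 0.620, b = sin(fδ)/sin δ ≈ 1.048.
p = a·p₁ + b·p₂ ≈ (0.404, 0.793, 0.456); φ = arcsin(p_z) ≈ 27.10°, λ = atan2(p_y, p_x) ≈ 63.02°.

≈ lat 27°N, lon 63°E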